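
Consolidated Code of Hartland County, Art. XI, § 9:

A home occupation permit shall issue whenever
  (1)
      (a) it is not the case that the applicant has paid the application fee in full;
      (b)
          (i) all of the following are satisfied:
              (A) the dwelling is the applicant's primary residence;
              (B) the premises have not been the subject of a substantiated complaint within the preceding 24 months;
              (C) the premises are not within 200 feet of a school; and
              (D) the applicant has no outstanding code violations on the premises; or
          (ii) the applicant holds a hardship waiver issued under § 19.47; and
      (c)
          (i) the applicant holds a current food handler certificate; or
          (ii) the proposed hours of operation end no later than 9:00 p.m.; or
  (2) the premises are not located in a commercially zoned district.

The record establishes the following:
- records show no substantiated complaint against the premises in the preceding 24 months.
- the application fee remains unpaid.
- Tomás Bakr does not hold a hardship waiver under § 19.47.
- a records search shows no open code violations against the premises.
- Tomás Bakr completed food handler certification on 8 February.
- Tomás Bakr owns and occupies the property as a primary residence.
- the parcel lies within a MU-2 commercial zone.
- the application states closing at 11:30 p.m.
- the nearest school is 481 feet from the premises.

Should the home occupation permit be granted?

Yes — granted.

(a) not (fee paid) — satisfied.
(A) primary residence — holds.
(B) no complaint in 24 mo. — satisfied.
(C) ≥200 ft from school — holds.
(D) no code violations — satisfied.
(i): T AND T AND T AND T → true.
(ii) hardship waiver — fails.
So (b) is satisfied (T OR F).
(i) food handler cert. — satisfied.
(ii) closes by 9 p.m. — not met.
(c): T OR F → true.
(1) = T AND T AND T = true.
(2) not (commercially zoned) — fails.
Overall = T OR F = true.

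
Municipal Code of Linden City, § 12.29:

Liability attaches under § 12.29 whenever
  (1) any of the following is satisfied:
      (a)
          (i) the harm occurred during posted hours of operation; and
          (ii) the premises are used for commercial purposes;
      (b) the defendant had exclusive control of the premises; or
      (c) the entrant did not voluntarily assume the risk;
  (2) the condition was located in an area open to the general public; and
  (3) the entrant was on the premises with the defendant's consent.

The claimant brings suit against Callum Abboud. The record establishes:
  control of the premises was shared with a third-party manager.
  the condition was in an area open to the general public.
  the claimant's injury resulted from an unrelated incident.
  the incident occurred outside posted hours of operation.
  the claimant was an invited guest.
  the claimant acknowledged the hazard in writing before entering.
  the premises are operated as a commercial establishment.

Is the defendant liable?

No — not liable.

(i) during posted hours — not met.
(ii) commercial use — met.
So (a) is not satisfied (F AND T).
(b) exclusive control — fails.
(c) no assumed risk — not satisfied.
(1) = F OR F OR F = false.
(2) public area — met.
(3) consent to enter — holds.
Overall = F AND T AND T = false.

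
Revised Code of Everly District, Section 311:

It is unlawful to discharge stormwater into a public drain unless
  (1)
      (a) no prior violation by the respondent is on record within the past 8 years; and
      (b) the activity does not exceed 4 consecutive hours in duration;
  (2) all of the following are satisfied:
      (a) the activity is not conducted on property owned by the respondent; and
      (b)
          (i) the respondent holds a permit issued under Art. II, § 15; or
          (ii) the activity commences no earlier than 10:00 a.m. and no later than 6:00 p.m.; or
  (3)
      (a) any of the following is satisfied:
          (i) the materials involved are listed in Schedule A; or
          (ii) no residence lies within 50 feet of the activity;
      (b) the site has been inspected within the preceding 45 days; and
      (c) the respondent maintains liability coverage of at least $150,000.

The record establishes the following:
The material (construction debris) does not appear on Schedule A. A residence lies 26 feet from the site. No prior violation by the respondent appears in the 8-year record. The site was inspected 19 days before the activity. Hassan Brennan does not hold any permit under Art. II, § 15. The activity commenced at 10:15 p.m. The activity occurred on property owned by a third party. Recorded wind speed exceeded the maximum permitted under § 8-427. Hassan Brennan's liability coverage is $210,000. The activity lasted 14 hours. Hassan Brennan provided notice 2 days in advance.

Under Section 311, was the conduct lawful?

No — unlawful.

(a) no prior violation — satisfied.
(b) ≤ 4 hrs duration — not satisfied.
(1) = T AND F = false.
(a) not (own property) — satisfied.
(i) holds permit — not satisfied.
(ii) start within hours — not satisfied.
(b): F OR F → false.
So (2) is not satisfied (T AND F).
(i) Schedule A material — not met.
(ii) no residence in 50 ft — not met.
So (a) is not satisfied (F OR F).
(b) site inspected — holds.
(c) coverage ≥ $150,000 — met.
(3) = F AND T AND T = false.
Overall = F OR F OR F = false.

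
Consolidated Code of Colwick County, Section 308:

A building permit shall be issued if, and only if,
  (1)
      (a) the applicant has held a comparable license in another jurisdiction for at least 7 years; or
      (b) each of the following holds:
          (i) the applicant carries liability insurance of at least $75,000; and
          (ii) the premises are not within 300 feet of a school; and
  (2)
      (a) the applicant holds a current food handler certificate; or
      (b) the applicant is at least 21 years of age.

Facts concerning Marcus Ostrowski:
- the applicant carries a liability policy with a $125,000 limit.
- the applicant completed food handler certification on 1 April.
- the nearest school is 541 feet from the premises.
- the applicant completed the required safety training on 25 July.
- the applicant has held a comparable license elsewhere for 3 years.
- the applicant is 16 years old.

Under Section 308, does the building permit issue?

(a) prior license ≥ 7 yr — not met.
(i) insurance ≥ $75,000 — met.
(ii) ≥300 ft from school — holds.
(b): T AND T → true.
So (1) is satisfied (F OR T).
(a) food handler cert. — met.
(b) age ≥ 21 — not satisfied.
So (2) is satisfied (T OR F).
Overall = T AND T = true.

Yes — granted.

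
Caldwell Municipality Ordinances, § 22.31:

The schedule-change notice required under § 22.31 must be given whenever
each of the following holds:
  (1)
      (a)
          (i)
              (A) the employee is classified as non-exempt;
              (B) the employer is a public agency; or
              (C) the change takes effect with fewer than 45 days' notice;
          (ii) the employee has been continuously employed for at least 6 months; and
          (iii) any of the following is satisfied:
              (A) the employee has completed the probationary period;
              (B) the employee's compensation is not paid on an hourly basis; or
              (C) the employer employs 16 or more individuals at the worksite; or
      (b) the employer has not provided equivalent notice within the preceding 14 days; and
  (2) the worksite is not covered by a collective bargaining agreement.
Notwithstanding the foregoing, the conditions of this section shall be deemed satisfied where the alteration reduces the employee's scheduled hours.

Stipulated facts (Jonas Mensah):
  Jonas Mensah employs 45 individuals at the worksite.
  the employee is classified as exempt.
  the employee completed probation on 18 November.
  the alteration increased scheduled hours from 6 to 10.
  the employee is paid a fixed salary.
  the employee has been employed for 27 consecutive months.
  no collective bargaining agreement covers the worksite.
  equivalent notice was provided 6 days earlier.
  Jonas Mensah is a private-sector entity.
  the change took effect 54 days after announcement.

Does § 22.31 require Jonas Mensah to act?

(A) non-exempt — not met.
(B) public agency — fails.
(C) < 45 days' notice — fails.
(i) = F OR F OR F = false.
(ii) tenure ≥ 6 mo. — met.
(A) past probation — holds.
(B) not (hourly-paid) — met.
(C) ≥ 16 at site — met.
So (iii) is satisfied (T OR T OR T).
So (a) is not satisfied (F AND T AND T).
(b) no recent notice — fails.
(1): F OR F → false.
(2) no CBA — met.
Overall: F AND T → false.
Exception (hours reduced) — not satisfied.
Result: main false OR exception false → false.

No — not required.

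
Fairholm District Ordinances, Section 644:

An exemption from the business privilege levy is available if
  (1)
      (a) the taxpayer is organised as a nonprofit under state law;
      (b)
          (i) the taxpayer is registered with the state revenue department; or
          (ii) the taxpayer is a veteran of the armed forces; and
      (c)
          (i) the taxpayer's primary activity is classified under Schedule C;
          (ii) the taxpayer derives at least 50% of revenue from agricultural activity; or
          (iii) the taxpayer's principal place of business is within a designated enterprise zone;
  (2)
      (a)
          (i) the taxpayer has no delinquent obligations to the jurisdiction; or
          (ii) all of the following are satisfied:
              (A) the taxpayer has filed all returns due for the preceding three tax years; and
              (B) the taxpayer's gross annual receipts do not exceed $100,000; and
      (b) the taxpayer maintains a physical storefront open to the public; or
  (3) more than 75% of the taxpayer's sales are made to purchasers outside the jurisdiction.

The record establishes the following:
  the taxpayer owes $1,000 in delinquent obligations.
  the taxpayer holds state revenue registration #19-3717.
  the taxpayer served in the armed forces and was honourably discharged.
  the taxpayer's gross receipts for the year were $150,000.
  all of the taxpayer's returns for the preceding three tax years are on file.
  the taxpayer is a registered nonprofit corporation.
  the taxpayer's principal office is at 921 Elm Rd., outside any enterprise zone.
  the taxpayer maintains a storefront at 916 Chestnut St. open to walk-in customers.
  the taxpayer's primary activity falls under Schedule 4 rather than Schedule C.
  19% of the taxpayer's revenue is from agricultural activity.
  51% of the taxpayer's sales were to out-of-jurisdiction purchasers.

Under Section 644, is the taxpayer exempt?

(a) nonprofit — satisfied.
(i) state-registered — met.
(ii) veteran — holds.
(b) = T OR T = true.
(i) Schedule C activity — not satisfied.
(ii) ≥50% agricultural — not satisfied.
(iii) in enterprise zone — not met.
(c): F OR F OR F → false.
(1): T AND T AND F → false.
(i) no delinquency — not satisfied.
(A) returns current — holds.
(B) receipts ≤ $100,000 — fails.
(ii): T AND F → false.
(a) = F OR F = false.
(b) has storefront — met.
So (2) is not satisfied (F AND T).
(3) >75% out-of-jur. sales — not met.
So Overall is not satisfied (F OR F OR F).

No — not exempt.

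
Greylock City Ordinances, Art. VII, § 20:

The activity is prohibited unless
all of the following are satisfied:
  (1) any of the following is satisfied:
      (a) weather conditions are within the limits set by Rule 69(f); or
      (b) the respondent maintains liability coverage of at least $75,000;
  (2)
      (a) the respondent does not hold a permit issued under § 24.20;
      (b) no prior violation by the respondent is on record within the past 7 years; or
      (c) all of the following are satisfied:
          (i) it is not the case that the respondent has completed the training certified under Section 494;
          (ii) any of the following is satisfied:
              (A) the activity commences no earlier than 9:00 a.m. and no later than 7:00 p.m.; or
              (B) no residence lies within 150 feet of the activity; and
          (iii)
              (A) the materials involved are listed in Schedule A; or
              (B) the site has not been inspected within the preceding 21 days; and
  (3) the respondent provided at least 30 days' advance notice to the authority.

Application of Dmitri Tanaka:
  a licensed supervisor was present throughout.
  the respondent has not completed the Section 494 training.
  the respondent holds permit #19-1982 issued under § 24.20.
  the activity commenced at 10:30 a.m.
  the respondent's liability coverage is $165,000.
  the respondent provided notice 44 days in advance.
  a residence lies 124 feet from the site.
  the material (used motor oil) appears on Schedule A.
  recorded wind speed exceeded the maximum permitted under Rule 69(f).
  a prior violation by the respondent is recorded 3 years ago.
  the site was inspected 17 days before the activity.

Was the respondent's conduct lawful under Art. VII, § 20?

(a) weather ok — fails.
(b) coverage ≥ $75,000 — satisfied.
(1): F OR T → true.
(a) not (holds permit) — fails.
(b) no prior violation — not satisfied.
(i) not (training certified) — holds.
(A) start within hours — holds.
(B) no residence in 150 ft — not satisfied.
(ii) = T OR F = true.
(A) Schedule A material — satisfied.
(B) not (site inspected) — not met.
(iii): T OR F → true.
(c): T AND T AND T → true.
So (2) is satisfied (F OR F OR T).
(3) ≥30 days' notice — holds.
So Overall is satisfied (T AND T AND T).

Yes — lawful.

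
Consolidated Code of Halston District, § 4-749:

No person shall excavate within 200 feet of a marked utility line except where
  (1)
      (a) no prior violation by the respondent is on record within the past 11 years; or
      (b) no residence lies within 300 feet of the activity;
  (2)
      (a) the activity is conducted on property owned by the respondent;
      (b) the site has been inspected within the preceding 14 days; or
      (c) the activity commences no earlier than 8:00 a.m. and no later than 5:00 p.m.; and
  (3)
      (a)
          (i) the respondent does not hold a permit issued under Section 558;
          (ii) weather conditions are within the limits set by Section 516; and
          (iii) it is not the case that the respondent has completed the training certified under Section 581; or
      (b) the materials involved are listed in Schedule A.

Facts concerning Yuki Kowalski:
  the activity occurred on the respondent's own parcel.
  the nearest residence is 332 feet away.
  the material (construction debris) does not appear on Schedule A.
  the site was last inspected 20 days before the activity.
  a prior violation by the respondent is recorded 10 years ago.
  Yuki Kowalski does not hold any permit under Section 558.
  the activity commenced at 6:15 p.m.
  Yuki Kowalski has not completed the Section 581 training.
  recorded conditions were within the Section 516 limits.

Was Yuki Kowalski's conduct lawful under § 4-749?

(a) no prior violation — fails.
(b) no residence in 300 ft — met.
(1) = F OR T = true.
(a) own property — holds.
(b) site inspected — not satisfied.
(c) start within hours — not satisfied.
(2) = T OR F OR F = true.
(i) not (holds permit) — holds.
(ii) weather ok — holds.
(iii) not (training certified) — holds.
(a) = T AND T AND T = true.
(b) Schedule A material — not met.
(3): T OR F → true.
So Overall is satisfied (T AND T AND T).

Yes — lawful.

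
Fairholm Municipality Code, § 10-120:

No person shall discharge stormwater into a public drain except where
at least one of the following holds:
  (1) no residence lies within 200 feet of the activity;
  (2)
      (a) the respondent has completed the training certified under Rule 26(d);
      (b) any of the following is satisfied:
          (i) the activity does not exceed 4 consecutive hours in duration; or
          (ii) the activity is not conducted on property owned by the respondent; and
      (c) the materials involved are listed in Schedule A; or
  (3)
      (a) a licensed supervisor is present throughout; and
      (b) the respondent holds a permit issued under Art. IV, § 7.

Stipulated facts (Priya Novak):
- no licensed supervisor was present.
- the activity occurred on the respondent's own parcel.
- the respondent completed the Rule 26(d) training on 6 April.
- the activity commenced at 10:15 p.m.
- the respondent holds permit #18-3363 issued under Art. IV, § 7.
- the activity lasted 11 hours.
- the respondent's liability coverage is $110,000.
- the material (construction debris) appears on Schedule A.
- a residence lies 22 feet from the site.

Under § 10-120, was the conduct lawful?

No — unlawful.

(1) no residence in 200 ft — fails.
(a) training certified — holds.
(i) ≤ 4 hrs duration — fails.
(ii) not (own property) — not satisfied.
So (b) is not satisfied (F OR F).
(c) Schedule A material — met.
(2): T AND F AND T → false.
(a) supervisor present — not satisfied.
(b) holds permit — satisfied.
(3): F AND T → false.
So Overall is not satisfied (F OR F OR F).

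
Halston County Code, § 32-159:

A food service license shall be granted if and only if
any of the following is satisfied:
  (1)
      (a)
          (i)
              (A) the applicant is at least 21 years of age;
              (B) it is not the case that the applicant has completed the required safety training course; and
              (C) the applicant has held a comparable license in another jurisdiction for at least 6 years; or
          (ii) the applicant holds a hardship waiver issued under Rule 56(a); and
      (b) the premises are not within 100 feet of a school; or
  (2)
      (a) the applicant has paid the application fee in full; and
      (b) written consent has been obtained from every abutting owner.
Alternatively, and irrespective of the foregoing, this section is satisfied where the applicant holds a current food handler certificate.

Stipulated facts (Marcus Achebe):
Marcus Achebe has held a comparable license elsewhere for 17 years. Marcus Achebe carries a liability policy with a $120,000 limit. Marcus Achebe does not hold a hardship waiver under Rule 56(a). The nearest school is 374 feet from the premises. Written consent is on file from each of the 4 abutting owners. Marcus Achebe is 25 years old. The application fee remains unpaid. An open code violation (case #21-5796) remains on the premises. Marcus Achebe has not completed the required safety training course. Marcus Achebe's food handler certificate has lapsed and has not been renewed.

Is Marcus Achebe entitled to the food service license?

(A) age ≥ 21 — met.
(B) not (safety training) — holds.
(C) prior license ≥ 6 yr — holds.
(i): T AND T AND T → true.
(ii) hardship waiver — not met.
(a): T OR F → true.
(b) ≥100 ft from school — holds.
So (1) is satisfied (T AND T).
(a) fee paid — not met.
(b) all abutters consent — holds.
(2) = F AND T = false.
Overall = T OR F = true.
Exception (food handler cert.) — not satisfied.
Result: main true OR exception false → true.

Yes — granted.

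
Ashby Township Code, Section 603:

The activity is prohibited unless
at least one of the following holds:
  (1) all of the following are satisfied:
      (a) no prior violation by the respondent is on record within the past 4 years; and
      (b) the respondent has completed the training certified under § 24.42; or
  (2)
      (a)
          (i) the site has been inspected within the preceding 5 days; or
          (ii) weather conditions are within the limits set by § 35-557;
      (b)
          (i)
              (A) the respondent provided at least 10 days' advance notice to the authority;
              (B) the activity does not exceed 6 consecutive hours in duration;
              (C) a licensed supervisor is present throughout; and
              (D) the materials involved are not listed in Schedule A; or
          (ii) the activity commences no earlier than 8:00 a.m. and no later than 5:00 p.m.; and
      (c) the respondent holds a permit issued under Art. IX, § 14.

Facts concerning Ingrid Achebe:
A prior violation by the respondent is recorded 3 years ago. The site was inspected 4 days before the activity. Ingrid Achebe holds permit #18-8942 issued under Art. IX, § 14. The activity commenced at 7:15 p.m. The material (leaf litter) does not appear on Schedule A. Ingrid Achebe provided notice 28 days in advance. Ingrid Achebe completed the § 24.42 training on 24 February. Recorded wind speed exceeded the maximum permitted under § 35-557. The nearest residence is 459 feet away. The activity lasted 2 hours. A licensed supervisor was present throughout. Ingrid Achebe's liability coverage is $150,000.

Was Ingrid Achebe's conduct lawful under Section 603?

(a) no prior violation — not satisfied.
(b) training certified — holds.
So (1) is not satisfied (F AND T).
(i) site inspected — holds.
(ii) weather ok — not satisfied.
(a): T OR F → true.
(A) ≥10 days' notice — satisfied.
(B) ≤ 6 hrs duration — holds.
(C) supervisor present — holds.
(D) not (Schedule A material) — holds.
So (i) is satisfied (T AND T AND T AND T).
(ii) start within hours — fails.
(b): T OR F → true.
(c) holds permit — holds.
So (2) is satisfied (T AND T AND T).
So Overall is satisfied (F OR T).

Yes — lawful.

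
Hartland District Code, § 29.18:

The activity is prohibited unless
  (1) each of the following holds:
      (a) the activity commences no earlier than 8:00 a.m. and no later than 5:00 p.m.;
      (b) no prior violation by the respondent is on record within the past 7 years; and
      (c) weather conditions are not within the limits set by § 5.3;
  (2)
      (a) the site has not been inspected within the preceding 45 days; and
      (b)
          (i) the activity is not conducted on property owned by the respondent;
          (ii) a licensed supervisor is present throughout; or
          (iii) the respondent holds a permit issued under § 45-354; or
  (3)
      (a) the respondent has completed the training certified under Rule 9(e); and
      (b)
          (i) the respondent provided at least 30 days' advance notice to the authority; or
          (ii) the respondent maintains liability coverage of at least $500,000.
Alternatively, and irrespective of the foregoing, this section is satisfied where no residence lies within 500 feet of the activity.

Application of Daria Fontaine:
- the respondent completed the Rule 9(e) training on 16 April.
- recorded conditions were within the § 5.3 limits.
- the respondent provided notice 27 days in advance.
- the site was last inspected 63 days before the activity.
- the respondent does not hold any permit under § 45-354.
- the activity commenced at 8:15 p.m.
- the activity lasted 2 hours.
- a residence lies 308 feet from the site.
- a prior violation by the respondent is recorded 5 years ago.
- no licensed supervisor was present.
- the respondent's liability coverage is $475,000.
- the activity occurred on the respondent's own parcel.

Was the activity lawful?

No — unlawful.

(a) start within hours — fails.
(b) no prior violation — not satisfied.
(c) not (weather ok) — not met.
So (1) is not satisfied (F AND F AND F).
(a) not (site inspected) — met.
(i) not (own property) — not satisfied.
(ii) supervisor present — not met.
(iii) holds permit — not met.
So (b) is not satisfied (F OR F OR F).
So (2) is not satisfied (T AND F).
(a) training certified — met.
(i) ≥30 days' notice — not met.
(ii) coverage ≥ $500,000 — fails.
(b): F OR F → false.
(3) = T AND F = false.
Overall: F OR F OR F → false.
Exception (no residence in 500 ft) — not satisfied.
Result: main false OR exception false → false.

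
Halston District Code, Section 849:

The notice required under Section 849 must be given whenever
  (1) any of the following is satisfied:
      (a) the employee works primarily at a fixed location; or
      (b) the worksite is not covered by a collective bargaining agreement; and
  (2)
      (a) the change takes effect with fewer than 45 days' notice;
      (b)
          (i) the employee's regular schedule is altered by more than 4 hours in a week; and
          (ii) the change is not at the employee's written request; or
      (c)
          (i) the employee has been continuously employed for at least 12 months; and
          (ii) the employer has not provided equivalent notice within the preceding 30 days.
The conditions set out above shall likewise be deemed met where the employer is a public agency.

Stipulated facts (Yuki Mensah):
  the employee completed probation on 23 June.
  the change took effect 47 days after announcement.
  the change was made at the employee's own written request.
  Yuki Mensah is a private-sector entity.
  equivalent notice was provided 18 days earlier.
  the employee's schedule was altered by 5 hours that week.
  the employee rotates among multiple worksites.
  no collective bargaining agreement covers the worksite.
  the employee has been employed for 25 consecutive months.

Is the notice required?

(a) fixed location — not satisfied.
(b) no CBA — satisfied.
So (1) is satisfied (F OR T).
(a) < 45 days' notice — not satisfied.
(i) schedule shift > 4h — holds.
(ii) not employee-requested — not met.
(b): T AND F → false.
(i) tenure ≥ 12 mo. — met.
(ii) no recent notice — not satisfied.
(c) = T AND F = false.
So (2) is not satisfied (F OR F OR F).
Overall: T AND F → false.
Exception (public agency) — not satisfied.
Result: main false OR exception false → false.

No — not required.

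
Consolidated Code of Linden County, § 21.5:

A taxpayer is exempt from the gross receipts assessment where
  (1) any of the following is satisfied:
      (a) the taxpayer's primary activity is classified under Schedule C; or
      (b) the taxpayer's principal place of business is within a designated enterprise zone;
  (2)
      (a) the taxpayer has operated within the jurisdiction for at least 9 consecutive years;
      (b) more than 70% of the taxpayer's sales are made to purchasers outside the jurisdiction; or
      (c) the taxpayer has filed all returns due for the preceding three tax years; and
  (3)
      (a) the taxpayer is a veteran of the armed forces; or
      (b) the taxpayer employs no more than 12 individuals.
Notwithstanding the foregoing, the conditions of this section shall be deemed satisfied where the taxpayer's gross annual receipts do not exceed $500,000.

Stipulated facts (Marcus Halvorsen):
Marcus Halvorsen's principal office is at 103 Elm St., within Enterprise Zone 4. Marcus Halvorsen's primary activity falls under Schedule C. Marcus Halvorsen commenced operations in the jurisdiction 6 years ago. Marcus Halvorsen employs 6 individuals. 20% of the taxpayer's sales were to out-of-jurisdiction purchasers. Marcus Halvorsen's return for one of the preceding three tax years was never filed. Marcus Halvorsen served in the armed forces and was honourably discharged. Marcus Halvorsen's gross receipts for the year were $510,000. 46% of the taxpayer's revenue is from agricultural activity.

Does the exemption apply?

(a) Schedule C activity — met.
(b) in enterprise zone — holds.
(1): T OR T → true.
(a) ≥ 9 yrs in jurisdiction — fails.
(b) >70% out-of-jur. sales — not met.
(c) returns current — not satisfied.
(2) = F OR F OR F = false.
(a) veteran — met.
(b) ≤ 12 employees — satisfied.
(3) = T OR T = true.
Overall = T AND F AND T = false.
Exception (receipts ≤ $500,000) — not satisfied.
Result: main false OR exception false → false.

No — not exempt.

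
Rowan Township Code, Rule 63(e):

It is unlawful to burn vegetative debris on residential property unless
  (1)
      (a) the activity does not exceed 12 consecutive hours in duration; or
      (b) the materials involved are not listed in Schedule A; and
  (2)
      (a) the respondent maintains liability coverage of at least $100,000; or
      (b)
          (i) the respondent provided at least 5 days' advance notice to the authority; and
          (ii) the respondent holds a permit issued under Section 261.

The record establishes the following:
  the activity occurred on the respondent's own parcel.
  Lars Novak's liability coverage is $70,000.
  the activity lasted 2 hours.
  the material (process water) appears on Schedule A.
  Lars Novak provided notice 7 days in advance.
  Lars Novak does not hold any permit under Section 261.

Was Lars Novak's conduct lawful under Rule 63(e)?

(a) ≤ 12 hrs duration — holds.
(b) not (Schedule A material) — not met.
So (1) is satisfied (T OR F).
(a) coverage ≥ $100,000 — not satisfied.
(i) ≥5 days' notice — met.
(ii) holds permit — fails.
(b) = T AND F = false.
So (2) is not satisfied (F OR F).
Overall: T AND F → false.

No — unlawful.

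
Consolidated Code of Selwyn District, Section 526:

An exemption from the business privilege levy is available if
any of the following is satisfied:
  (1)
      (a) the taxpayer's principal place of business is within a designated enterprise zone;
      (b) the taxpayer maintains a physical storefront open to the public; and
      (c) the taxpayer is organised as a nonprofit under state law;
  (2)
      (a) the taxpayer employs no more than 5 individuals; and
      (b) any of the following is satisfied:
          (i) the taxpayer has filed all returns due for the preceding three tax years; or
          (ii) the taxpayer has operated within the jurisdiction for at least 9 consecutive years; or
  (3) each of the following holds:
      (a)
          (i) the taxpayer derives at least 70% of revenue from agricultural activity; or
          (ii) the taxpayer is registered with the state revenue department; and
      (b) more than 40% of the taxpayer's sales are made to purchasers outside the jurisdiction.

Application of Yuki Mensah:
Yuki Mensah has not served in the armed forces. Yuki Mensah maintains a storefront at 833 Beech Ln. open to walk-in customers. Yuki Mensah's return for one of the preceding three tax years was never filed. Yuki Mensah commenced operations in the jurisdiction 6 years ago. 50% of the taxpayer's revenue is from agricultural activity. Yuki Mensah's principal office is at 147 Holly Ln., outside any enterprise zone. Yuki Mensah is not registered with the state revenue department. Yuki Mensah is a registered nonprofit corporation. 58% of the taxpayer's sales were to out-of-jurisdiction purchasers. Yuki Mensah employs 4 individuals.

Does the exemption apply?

No — not exempt.

(a) in enterprise zone — not met.
(b) has storefront — holds.
(c) nonprofit — met.
So (1) is not satisfied (F AND T AND T).
(a) ≤ 5 employees — holds.
(i) returns current — not satisfied.
(ii) ≥ 9 yrs in jurisdiction — not met.
(b) = F OR F = false.
(2) = T AND F = false.
(i) ≥70% agricultural — not met.
(ii) state-registered — not met.
(a): F OR F → false.
(b) >40% out-of-jur. sales — holds.
(3) = F AND T = false.
Overall: F OR F OR F → false.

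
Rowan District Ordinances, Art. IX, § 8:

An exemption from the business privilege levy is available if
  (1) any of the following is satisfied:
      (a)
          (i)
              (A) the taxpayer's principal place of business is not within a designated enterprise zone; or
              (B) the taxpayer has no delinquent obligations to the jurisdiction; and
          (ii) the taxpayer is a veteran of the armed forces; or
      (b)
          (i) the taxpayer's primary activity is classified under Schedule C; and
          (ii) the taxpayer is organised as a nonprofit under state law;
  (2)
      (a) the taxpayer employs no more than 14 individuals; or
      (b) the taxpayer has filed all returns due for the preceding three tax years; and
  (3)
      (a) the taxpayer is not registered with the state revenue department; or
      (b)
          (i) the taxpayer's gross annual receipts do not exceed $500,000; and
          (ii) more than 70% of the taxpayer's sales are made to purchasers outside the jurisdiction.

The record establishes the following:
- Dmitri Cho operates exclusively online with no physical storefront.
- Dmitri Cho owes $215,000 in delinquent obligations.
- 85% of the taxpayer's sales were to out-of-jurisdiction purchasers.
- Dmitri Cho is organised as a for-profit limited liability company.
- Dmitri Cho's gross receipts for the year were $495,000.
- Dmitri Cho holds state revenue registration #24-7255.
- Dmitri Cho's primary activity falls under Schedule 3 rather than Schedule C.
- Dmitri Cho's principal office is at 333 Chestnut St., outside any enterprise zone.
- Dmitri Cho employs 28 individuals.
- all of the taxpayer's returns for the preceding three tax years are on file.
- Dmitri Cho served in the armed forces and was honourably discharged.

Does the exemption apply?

(A) not (in enterprise zone) — satisfied.
(B) no delinquency — not satisfied.
(i) = T OR F = true.
(ii) veteran — holds.
So (a) is satisfied (T AND T).
(i) Schedule C activity — not met.
(ii) nonprofit — not met.
(b) = F AND F = false.
(1) = T OR F = true.
(a) ≤ 14 employees — not met.
(b) returns current — holds.
(2) = F OR T = true.
(a) not (state-registered) — fails.
(i) receipts ≤ $500,000 — satisfied.
(ii) >70% out-of-jur. sales — met.
So (b) is satisfied (T AND T).
(3) = F OR T = true.
Overall: T AND T AND T → true.

Yes — exempt.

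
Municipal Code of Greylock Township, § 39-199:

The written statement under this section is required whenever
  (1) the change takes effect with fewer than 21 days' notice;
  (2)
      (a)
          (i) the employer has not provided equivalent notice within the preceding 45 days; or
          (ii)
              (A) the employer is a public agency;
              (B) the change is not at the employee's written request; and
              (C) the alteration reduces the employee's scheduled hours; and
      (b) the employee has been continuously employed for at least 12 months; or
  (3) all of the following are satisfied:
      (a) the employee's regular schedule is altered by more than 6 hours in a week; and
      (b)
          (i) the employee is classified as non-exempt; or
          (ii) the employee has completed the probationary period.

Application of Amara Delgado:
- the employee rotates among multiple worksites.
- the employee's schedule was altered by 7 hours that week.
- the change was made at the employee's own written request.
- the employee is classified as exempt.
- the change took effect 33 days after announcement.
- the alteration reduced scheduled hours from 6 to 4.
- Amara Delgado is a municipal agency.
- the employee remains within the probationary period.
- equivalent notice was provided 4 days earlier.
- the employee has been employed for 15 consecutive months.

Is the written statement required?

(1) < 21 days' notice — not satisfied.
(i) no recent notice — not met.
(A) public agency — satisfied.
(B) not employee-requested — not met.
(C) hours reduced — holds.
(ii): T AND F AND T → false.
(a) = F OR F = false.
(b) tenure ≥ 12 mo. — satisfied.
(2): F AND T → false.
(a) schedule shift > 6h — met.
(i) non-exempt — not satisfied.
(ii) past probation — fails.
So (b) is not satisfied (F OR F).
(3): T AND F → false.
So Overall is not satisfied (F OR F OR F).

No — not required.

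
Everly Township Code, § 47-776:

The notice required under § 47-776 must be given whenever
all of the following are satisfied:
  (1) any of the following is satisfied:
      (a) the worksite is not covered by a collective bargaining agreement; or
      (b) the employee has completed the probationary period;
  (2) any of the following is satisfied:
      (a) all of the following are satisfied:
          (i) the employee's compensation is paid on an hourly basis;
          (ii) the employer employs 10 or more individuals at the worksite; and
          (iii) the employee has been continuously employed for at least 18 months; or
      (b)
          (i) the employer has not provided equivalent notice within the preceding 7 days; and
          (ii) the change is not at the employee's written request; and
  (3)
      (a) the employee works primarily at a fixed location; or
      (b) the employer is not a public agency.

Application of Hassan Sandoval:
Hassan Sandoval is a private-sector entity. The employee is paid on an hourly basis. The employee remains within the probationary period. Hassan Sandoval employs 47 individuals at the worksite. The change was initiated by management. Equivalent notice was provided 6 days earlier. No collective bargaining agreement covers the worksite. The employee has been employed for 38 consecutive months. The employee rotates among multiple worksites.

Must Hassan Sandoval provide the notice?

(a) no CBA — met.
(b) past probation — not satisfied.
(1): T OR F → true.
(i) hourly-paid — holds.
(ii) ≥ 10 at site — met.
(iii) tenure ≥ 18 mo. — satisfied.
So (a) is satisfied (T AND T AND T).
(i) no recent notice — not satisfied.
(ii) not employee-requested — holds.
(b): F AND T → false.
(2) = T OR F = true.
(a) fixed location — not met.
(b) not (public agency) — satisfied.
So (3) is satisfied (F OR T).
Overall: T AND T AND T → true.

Yes — required.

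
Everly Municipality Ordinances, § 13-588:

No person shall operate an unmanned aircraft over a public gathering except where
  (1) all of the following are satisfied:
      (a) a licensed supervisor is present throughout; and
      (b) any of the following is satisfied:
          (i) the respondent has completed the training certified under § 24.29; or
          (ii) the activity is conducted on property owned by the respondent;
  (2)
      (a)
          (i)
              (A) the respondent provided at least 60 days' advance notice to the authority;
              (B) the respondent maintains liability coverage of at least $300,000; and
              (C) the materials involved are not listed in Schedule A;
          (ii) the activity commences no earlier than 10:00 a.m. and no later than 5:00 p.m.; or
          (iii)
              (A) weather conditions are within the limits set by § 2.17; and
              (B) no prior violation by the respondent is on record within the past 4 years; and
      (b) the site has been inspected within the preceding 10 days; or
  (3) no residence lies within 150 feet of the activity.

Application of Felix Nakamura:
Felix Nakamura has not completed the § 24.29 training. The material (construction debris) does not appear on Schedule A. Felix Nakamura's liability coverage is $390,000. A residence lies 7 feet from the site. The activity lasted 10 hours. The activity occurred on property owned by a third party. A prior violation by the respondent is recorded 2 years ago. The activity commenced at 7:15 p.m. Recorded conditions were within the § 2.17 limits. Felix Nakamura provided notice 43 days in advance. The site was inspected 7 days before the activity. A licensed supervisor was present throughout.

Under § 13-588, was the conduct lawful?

No — unlawful.

(a) supervisor present — met.
(i) training certified — not satisfied.
(ii) own property — not satisfied.
So (b) is not satisfied (F OR F).
So (1) is not satisfied (T AND F).
(A) ≥60 days' notice — not satisfied.
(B) coverage ≥ $300,000 — satisfied.
(C) not (Schedule A material) — met.
So (i) is not satisfied (F AND T AND T).
(ii) start within hours — not satisfied.
(A) weather ok — satisfied.
(B) no prior violation — not met.
(iii) = T AND F = false.
So (a) is not satisfied (F OR F OR F).
(b) site inspected — met.
(2) = F AND T = false.
(3) no residence in 150 ft — not met.
Overall: F OR F OR F → false.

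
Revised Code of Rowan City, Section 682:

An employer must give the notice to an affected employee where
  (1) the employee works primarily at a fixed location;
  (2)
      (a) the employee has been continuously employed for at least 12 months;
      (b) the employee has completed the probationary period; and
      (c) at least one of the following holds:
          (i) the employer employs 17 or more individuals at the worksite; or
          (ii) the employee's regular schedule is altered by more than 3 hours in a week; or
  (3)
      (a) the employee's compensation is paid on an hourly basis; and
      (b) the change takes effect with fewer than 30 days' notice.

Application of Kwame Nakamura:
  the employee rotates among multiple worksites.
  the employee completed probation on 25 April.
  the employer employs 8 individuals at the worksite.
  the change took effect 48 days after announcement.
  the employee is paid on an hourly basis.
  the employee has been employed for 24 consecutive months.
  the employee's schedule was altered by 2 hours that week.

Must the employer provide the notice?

No — not required.

(1) fixed location — not met.
(a) tenure ≥ 12 mo. — holds.
(b) past probation — met.
(i) ≥ 17 at site — fails.
(ii) schedule shift > 3h — not satisfied.
(c) = F OR F = false.
So (2) is not satisfied (T AND T AND F).
(a) hourly-paid — met.
(b) < 30 days' notice — not met.
So (3) is not satisfied (T AND F).
Overall: F OR F OR F → false.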